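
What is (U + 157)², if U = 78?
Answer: 55225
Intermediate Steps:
(U + 157)² = (78 + 157)² = 235² = 55225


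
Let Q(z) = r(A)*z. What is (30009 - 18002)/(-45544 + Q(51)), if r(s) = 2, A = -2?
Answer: -12007/45442 ≈ -0.26423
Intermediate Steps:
Q(z) = 2*z
(30009 - 18002)/(-45544 + Q(51)) = (30009 - 18002)/(-45544 + 2*51) = 12007/(-45544 + 102) = 12007/(-45442) = 12007*(-1/45442) = -12007/45442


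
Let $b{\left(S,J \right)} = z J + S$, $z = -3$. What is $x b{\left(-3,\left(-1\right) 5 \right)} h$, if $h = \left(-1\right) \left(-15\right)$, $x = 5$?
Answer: $900$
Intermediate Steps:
$b{\left(S,J \right)} = S - 3 J$ ($b{\left(S,J \right)} = - 3 J + S = S - 3 J$)
$h = 15$
$x b{\left(-3,\left(-1\right) 5 \right)} h = 5 \left(-3 - 3 \left(\left(-1\right) 5\right)\right) 15 = 5 \left(-3 - -15\right) 15 = 5 \left(-3 + 15\right) 15 = 5 \cdot 12 \cdot 15 = 60 \cdot 15 = 900$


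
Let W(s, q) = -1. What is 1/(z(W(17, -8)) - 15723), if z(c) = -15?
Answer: -1/15738 ≈ -6.3540e-5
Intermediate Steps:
1/(z(W(17, -8)) - 15723) = 1/(-15 - 15723) = 1/(-15738) = -1/15738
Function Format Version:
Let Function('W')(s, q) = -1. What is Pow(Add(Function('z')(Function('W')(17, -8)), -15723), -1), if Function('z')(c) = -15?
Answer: Rational(-1, 15738) ≈ -6.3540e-5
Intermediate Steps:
Pow(Add(Function('z')(Function('W')(17, -8)), -15723), -1) = Pow(Add(-15, -15723), -1) = Pow(-15738, -1) = Rational(-1, 15738)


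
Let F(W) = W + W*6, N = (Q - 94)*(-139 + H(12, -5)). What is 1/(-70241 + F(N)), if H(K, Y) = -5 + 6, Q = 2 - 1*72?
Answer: 1/88183 ≈ 1.1340e-5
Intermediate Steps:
Q = -70 (Q = 2 - 72 = -70)
H(K, Y) = 1
N = 22632 (N = (-70 - 94)*(-139 + 1) = -164*(-138) = 22632)
F(W) = 7*W (F(W) = W + 6*W = 7*W)
1/(-70241 + F(N)) = 1/(-70241 + 7*22632) = 1/(-70241 + 158424) = 1/88183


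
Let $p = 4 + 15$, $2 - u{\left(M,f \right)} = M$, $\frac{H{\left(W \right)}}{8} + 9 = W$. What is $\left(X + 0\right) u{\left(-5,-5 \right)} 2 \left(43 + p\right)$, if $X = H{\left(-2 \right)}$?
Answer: $-76384$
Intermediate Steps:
$H{\left(W \right)} = -72 + 8 W$
$u{\left(M,f \right)} = 2 - M$
$X = -88$ ($X = -72 + 8 \left(-2\right) = -72 - 16 = -88$)
$p = 19$
$\left(X + 0\right) u{\left(-5,-5 \right)} 2 \left(43 + p\right) = \left(-88 + 0\right) \left(2 - -5\right) 2 \left(43 + 19\right) = - 88 \left(2 + 5\right) 2 \cdot 62 = \left(-88\right) 7 \cdot 2 \cdot 62 = \left(-616\right) 2 \cdot 62 = \left(-1232\right) 62 = -76384$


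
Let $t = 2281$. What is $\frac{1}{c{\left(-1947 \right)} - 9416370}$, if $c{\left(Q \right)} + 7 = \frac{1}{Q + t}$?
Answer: $- \frac{334}{3145069917} \approx -1.062 \cdot 10^{-7}$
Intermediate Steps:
$c{\left(Q \right)} = -7 + \frac{1}{2281 + Q}$ ($c{\left(Q \right)} = -7 + \frac{1}{Q + 2281} = -7 + \frac{1}{2281 + Q}$)
$\frac{1}{c{\left(-1947 \right)} - 9416370} = \frac{1}{\frac{-15966 - -13629}{2281 - 1947} - 9416370} = \frac{1}{\frac{-15966 + 13629}{334} - 9416370} = \frac{1}{\frac{1}{334} \left(-2337\right) - 9416370} = \frac{1}{- \frac{2337}{334} - 9416370} = \frac{1}{- \frac{3145069917}{334}} = - \frac{334}{3145069917}$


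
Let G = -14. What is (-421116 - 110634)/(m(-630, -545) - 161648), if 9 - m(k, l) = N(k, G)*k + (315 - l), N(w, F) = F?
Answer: 531750/171319 ≈ 3.1039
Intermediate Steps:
m(k, l) = -306 + l + 14*k (m(k, l) = 9 - (-14*k + (315 - l)) = 9 - (315 - l - 14*k) = 9 + (-315 + l + 14*k) = -306 + l + 14*k)
(-421116 - 110634)/(m(-630, -545) - 161648) = (-421116 - 110634)/((-306 - 545 + 14*(-630)) - 161648) = -531750/((-306 - 545 - 8820) - 161648) = -531750/(-9671 - 161648) = -531750/(-171319) = -531750*(-1/171319) = 531750/171319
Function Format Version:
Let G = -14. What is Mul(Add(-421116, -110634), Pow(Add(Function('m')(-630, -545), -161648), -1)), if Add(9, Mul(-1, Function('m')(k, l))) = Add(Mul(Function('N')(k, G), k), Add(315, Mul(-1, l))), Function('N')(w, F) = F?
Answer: Rational(531750, 171319) ≈ 3.1039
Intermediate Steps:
Function('m')(k, l) = Add(-306, l, Mul(14, k)) (Function('m')(k, l) = Add(9, Mul(-1, Add(Mul(-14, k), Add(315, Mul(-1, l))))) = Add(9, Mul(-1, Add(315, Mul(-1, l), Mul(-14, k)))) = Add(9, Add(-315, l, Mul(14, k))) = Add(-306, l, Mul(14, k)))
Mul(Add(-421116, -110634), Pow(Add(Function('m')(-630, -545), -161648), -1)) = Mul(Add(-421116, -110634), Pow(Add(Add(-306, -545, Mul(14, -630)), -161648), -1)) = Mul(-531750, Pow(Add(Add(-306, -545, -8820), -161648), -1)) = Mul(-531750, Pow(Add(-9671, -161648), -1)) = Mul(-531750, Pow(-171319, -1)) = Mul(-531750, Rational(-1, 171319)) = Rational(531750, 171319)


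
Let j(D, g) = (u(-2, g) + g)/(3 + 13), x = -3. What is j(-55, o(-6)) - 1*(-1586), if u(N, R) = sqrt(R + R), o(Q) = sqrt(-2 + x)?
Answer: 1586 + I*sqrt(5)/16 + 5**(1/4)*(1 + I)/16 ≈ 1586.1 + 0.23321*I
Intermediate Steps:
o(Q) = I*sqrt(5) (o(Q) = sqrt(-2 - 3) = sqrt(-5) = I*sqrt(5))
u(N, R) = sqrt(2)*sqrt(R) (u(N, R) = sqrt(2*R) = sqrt(2)*sqrt(R))
j(D, g) = g/16 + sqrt(2)*sqrt(g)/16 (j(D, g) = (sqrt(2)*sqrt(g) + g)/(3 + 13) = (g + sqrt(2)*sqrt(g))/16 = (g + sqrt(2)*sqrt(g))*(1/16) = g/16 + sqrt(2)*sqrt(g)/16)
j(-55, o(-6)) - 1*(-1586) = ((I*sqrt(5))/16 + sqrt(2)*sqrt(I*sqrt(5))/16) - 1*(-1586) = (I*sqrt(5)/16 + sqrt(2)*(5**(1/4)*sqrt(I))/16) + 1586 = (I*sqrt(5)/16 + sqrt(2)*5**(1/4)*sqrt(I)/16) + 1586 = 1586 + I*sqrt(5)/16 + sqrt(2)*5**(1/4)*sqrt(I)/16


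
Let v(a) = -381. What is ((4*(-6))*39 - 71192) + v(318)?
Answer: -72509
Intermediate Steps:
((4*(-6))*39 - 71192) + v(318) = ((4*(-6))*39 - 71192) - 381 = (-24*39 - 71192) - 381 = (-936 - 71192) - 381 = -72128 - 381 = -72509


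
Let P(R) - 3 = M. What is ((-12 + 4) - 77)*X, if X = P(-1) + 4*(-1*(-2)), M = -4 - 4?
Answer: -255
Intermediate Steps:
M = -8
P(R) = -5 (P(R) = 3 - 8 = -5)
X = 3 (X = -5 + 4*(-1*(-2)) = -5 + 4*2 = -5 + 8 = 3)
((-12 + 4) - 77)*X = ((-12 + 4) - 77)*3 = (-8 - 77)*3 = -85*3 = -255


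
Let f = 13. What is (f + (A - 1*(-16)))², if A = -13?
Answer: 256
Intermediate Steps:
(f + (A - 1*(-16)))² = (13 + (-13 - 1*(-16)))² = (13 + (-13 + 16))² = (13 + 3)² = 16² = 256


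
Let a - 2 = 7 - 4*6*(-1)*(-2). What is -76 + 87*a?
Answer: -3469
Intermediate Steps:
a = -39 (a = 2 + (7 - 4*6*(-1)*(-2)) = 2 + (7 - (-24)*(-2)) = 2 + (7 - 4*12) = 2 + (7 - 48) = 2 - 41 = -39)
-76 + 87*a = -76 + 87*(-39) = -76 - 3393 = -3469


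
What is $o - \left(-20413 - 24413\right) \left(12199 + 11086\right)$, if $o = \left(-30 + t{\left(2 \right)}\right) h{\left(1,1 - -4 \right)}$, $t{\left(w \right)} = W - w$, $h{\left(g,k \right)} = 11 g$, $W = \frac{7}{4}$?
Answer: $\frac{4175092309}{4} \approx 1.0438 \cdot 10^{9}$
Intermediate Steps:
$W = \frac{7}{4}$ ($W = 7 \cdot \frac{1}{4} = \frac{7}{4} \approx 1.75$)
$t{\left(w \right)} = \frac{7}{4} - w$
$o = - \frac{1331}{4}$ ($o = \left(-30 + \left(\frac{7}{4} - 2\right)\right) 11 \cdot 1 = \left(-30 + \left(\frac{7}{4} - 2\right)\right) 11 = \left(-30 - \frac{1}{4}\right) 11 = \left(- \frac{121}{4}\right) 11 = - \frac{1331}{4} \approx -332.75$)
$o - \left(-20413 - 24413\right) \left(12199 + 11086\right) = - \frac{1331}{4} - \left(-20413 - 24413\right) \left(12199 + 11086\right) = - \frac{1331}{4} - \left(-44826\right) 23285 = - \frac{1331}{4} - -1043773410 = - \frac{1331}{4} + 1043773410 = \frac{4175092309}{4}$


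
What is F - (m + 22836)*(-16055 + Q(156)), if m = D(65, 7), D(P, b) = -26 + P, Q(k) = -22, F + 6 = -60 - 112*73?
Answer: 367753133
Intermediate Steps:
F = -8242 (F = -6 + (-60 - 112*73) = -6 + (-60 - 8176) = -6 - 8236 = -8242)
m = 39 (m = -26 + 65 = 39)
F - (m + 22836)*(-16055 + Q(156)) = -8242 - (39 + 22836)*(-16055 - 22) = -8242 - 22875*(-16077) = -8242 - 1*(-367761375) = -8242 + 367761375 = 367753133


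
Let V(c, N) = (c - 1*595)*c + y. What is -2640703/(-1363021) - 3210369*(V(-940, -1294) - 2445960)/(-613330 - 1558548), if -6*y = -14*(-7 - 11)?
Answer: -2194684181097850582/1480157661719 ≈ -1.4827e+6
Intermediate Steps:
y = -42 (y = -(-7)*(-7 - 11)/3 = -(-7)*(-18)/3 = -⅙*252 = -42)
V(c, N) = -42 + c*(-595 + c) (V(c, N) = (c - 1*595)*c - 42 = (c - 595)*c - 42 = (-595 + c)*c - 42 = c*(-595 + c) - 42 = -42 + c*(-595 + c))
-2640703/(-1363021) - 3210369*(V(-940, -1294) - 2445960)/(-613330 - 1558548) = -2640703/(-1363021) - 3210369*((-42 + (-940)² - 595*(-940)) - 2445960)/(-613330 - 1558548) = -2640703*(-1/1363021) - 3210369/((-2171878/((-42 + 883600 + 559300) - 2445960))) = 2640703/1363021 - 3210369/((-2171878/(1442858 - 2445960))) = 2640703/1363021 - 3210369/((-2171878/(-1003102))) = 2640703/1363021 - 3210369/((-2171878*(-1/1003102))) = 2640703/1363021 - 3210369/1085939/501551 = 2640703/1363021 - 3210369*501551/1085939 = 2640703/1363021 - 1610163782319/1085939 = -2194684181097850582/1480157661719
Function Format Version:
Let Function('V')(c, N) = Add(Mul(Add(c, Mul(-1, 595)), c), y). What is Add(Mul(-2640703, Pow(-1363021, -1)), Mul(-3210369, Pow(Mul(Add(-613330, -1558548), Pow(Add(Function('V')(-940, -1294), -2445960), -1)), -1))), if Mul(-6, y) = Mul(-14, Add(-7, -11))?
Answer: Rational(-2194684181097850582, 1480157661719) ≈ -1.4827e+6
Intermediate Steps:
y = -42 (y = Mul(Rational(-1, 6), Mul(-14, Add(-7, -11))) = Mul(Rational(-1, 6), Mul(-14, -18)) = Mul(Rational(-1, 6), 252) = -42)
Function('V')(c, N) = Add(-42, Mul(c, Add(-595, c))) (Function('V')(c, N) = Add(Mul(Add(c, Mul(-1, 595)), c), -42) = Add(Mul(Add(c, -595), c), -42) = Add(Mul(Add(-595, c), c), -42) = Add(Mul(c, Add(-595, c)), -42) = Add(-42, Mul(c, Add(-595, c))))
Add(Mul(-2640703, Pow(-1363021, -1)), Mul(-3210369, Pow(Mul(Add(-613330, -1558548), Pow(Add(Function('V')(-940, -1294), -2445960), -1)), -1))) = Add(Mul(-2640703, Pow(-1363021, -1)), Mul(-3210369, Pow(Mul(Add(-613330, -1558548), Pow(Add(Add(-42, Pow(-940, 2), Mul(-595, -940)), -2445960), -1)), -1))) = Add(Mul(-2640703, Rational(-1, 1363021)), Mul(-3210369, Pow(Mul(-2171878, Pow(Add(Add(-42, 883600, 559300), -2445960), -1)), -1))) = Add(Rational(2640703, 1363021), Mul(-3210369, Pow(Mul(-2171878, Pow(Add(1442858, -2445960), -1)), -1))) = Add(Rational(2640703, 1363021), Mul(-3210369, Pow(Mul(-2171878, Pow(-1003102, -1)), -1))) = Add(Rational(2640703, 1363021), Mul(-3210369, Pow(Mul(-2171878, Rational(-1, 1003102)), -1))) = Add(Rational(2640703, 1363021), Mul(-3210369, Pow(Rational(1085939, 501551), -1))) = Add(Rational(2640703, 1363021), Mul(-3210369, Rational(501551, 1085939))) = Add(Rational(2640703, 1363021), Rational(-1610163782319, 1085939)) = Rational(-2194684181097850582, 1480157661719)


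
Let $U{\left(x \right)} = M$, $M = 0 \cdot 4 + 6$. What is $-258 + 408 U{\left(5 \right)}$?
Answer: $2190$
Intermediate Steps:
$M = 6$ ($M = 0 + 6 = 6$)
$U{\left(x \right)} = 6$
$-258 + 408 U{\left(5 \right)} = -258 + 408 \cdot 6 = -258 + 2448 = 2190$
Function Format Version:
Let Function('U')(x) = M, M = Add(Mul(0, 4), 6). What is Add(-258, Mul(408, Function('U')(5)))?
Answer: 2190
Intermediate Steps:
M = 6 (M = Add(0, 6) = 6)
Function('U')(x) = 6
Add(-258, Mul(408, Function('U')(5))) = Add(-258, Mul(408, 6)) = Add(-258, 2448) = 2190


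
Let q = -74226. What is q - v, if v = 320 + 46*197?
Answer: -83608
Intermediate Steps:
v = 9382 (v = 320 + 9062 = 9382)
q - v = -74226 - 1*9382 = -74226 - 9382 = -83608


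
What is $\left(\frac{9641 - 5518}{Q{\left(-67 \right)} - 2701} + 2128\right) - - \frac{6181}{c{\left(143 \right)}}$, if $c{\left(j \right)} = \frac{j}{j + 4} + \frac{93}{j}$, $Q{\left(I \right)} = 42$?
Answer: $\frac{538408293339}{90725080} \approx 5934.5$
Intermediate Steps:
$c{\left(j \right)} = \frac{93}{j} + \frac{j}{4 + j}$ ($c{\left(j \right)} = \frac{j}{4 + j} + \frac{93}{j} = \frac{93}{j} + \frac{j}{4 + j}$)
$\left(\frac{9641 - 5518}{Q{\left(-67 \right)} - 2701} + 2128\right) - - \frac{6181}{c{\left(143 \right)}} = \left(\frac{9641 - 5518}{42 - 2701} + 2128\right) - - \frac{6181}{\frac{1}{143} \frac{1}{4 + 143} \left(372 + 143^{2} + 93 \cdot 143\right)} = \left(\frac{4123}{-2659} + 2128\right) - - \frac{6181}{\frac{1}{143} \cdot \frac{1}{147} \left(372 + 20449 + 13299\right)} = \left(4123 \left(- \frac{1}{2659}\right) + 2128\right) - - \frac{6181}{\frac{1}{143} \cdot \frac{1}{147} \cdot 34120} = \left(- \frac{4123}{2659} + 2128\right) - - \frac{6181}{\frac{34120}{21021}} = \frac{5654229}{2659} - \left(-6181\right) \frac{21021}{34120} = \frac{5654229}{2659} - - \frac{129930801}{34120} = \frac{5654229}{2659} + \frac{129930801}{34120} = \frac{538408293339}{90725080}$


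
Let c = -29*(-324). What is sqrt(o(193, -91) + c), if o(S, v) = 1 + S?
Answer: sqrt(9590) ≈ 97.929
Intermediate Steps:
c = 9396
sqrt(o(193, -91) + c) = sqrt((1 + 193) + 9396) = sqrt(194 + 9396) = sqrt(9590)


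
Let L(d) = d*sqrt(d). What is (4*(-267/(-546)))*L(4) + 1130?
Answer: 104254/91 ≈ 1145.6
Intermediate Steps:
L(d) = d**(3/2)
(4*(-267/(-546)))*L(4) + 1130 = (4*(-267/(-546)))*4**(3/2) + 1130 = (4*(-267*(-1/546)))*8 + 1130 = (4*(89/182))*8 + 1130 = (178/91)*8 + 1130 = 1424/91 + 1130 = 104254/91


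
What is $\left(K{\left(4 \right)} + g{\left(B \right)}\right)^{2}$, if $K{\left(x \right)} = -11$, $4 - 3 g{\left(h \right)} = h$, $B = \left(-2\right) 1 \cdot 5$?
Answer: $\frac{361}{9} \approx 40.111$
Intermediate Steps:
$B = -10$ ($B = \left(-2\right) 5 = -10$)
$g{\left(h \right)} = \frac{4}{3} - \frac{h}{3}$
$\left(K{\left(4 \right)} + g{\left(B \right)}\right)^{2} = \left(-11 + \left(\frac{4}{3} - - \frac{10}{3}\right)\right)^{2} = \left(-11 + \left(\frac{4}{3} + \frac{10}{3}\right)\right)^{2} = \left(-11 + \frac{14}{3}\right)^{2} = \left(- \frac{19}{3}\right)^{2} = \frac{361}{9}$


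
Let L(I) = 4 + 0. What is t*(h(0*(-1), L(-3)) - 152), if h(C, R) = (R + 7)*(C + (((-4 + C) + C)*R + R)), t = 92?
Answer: -26128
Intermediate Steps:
L(I) = 4
h(C, R) = (7 + R)*(C + R + R*(-4 + 2*C)) (h(C, R) = (7 + R)*(C + ((-4 + 2*C)*R + R)) = (7 + R)*(C + (R*(-4 + 2*C) + R)) = (7 + R)*(C + (R + R*(-4 + 2*C))) = (7 + R)*(C + R + R*(-4 + 2*C)))
t*(h(0*(-1), L(-3)) - 152) = 92*((-21*4 - 3*4² + 7*(0*(-1)) + 2*(0*(-1))*4² + 15*(0*(-1))*4) - 152) = 92*((-84 - 3*16 + 7*0 + 2*0*16 + 15*0*4) - 152) = 92*((-84 - 48 + 0 + 0 + 0) - 152) = 92*(-132 - 152) = 92*(-284) = -26128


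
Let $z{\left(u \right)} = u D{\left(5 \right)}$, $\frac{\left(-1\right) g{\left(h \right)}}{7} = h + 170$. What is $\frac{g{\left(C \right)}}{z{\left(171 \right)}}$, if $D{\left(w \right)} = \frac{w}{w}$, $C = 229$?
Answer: $- \frac{49}{3} \approx -16.333$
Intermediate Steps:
$D{\left(w \right)} = 1$
$g{\left(h \right)} = -1190 - 7 h$ ($g{\left(h \right)} = - 7 \left(h + 170\right) = - 7 \left(170 + h\right) = -1190 - 7 h$)
$z{\left(u \right)} = u$ ($z{\left(u \right)} = u 1 = u$)
$\frac{g{\left(C \right)}}{z{\left(171 \right)}} = \frac{-1190 - 1603}{171} = \left(-1190 - 1603\right) \frac{1}{171} = \left(-2793\right) \frac{1}{171} = - \frac{49}{3}$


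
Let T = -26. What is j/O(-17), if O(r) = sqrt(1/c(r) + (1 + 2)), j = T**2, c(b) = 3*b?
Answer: 169*sqrt(1938)/19 ≈ 391.57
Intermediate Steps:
j = 676 (j = (-26)**2 = 676)
O(r) = sqrt(3 + 1/(3*r)) (O(r) = sqrt(1/(3*r) + (1 + 2)) = sqrt(1/(3*r) + 3) = sqrt(3 + 1/(3*r)))
j/O(-17) = 676/((sqrt(27 + 3/(-17))/3)) = 676/((sqrt(27 + 3*(-1/17))/3)) = 676/((sqrt(27 - 3/17)/3)) = 676/((sqrt(456/17)/3)) = 676/(((2*sqrt(1938)/17)/3)) = 676/((2*sqrt(1938)/51)) = 676*(sqrt(1938)/76) = 169*sqrt(1938)/19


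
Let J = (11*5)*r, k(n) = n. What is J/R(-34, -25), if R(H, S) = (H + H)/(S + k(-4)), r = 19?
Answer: 30305/68 ≈ 445.66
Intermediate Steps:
R(H, S) = 2*H/(-4 + S) (R(H, S) = (H + H)/(S - 4) = (2*H)/(-4 + S) = 2*H/(-4 + S))
J = 1045 (J = (11*5)*19 = 55*19 = 1045)
J/R(-34, -25) = 1045/((2*(-34)/(-4 - 25))) = 1045/((2*(-34)/(-29))) = 1045/((2*(-34)*(-1/29))) = 1045/(68/29) = 1045*(29/68) = 30305/68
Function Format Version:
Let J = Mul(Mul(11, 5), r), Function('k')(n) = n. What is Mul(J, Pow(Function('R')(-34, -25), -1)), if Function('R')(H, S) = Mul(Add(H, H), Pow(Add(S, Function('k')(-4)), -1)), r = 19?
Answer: Rational(30305, 68) ≈ 445.66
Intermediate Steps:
Function('R')(H, S) = Mul(2, H, Pow(Add(-4, S), -1)) (Function('R')(H, S) = Mul(Add(H, H), Pow(Add(S, -4), -1)) = Mul(Mul(2, H), Pow(Add(-4, S), -1)) = Mul(2, H, Pow(Add(-4, S), -1)))
J = 1045 (J = Mul(Mul(11, 5), 19) = Mul(55, 19) = 1045)
Mul(J, Pow(Function('R')(-34, -25), -1)) = Mul(1045, Pow(Mul(2, -34, Pow(Add(-4, -25), -1)), -1)) = Mul(1045, Pow(Mul(2, -34, Pow(-29, -1)), -1)) = Mul(1045, Pow(Mul(2, -34, Rational(-1, 29)), -1)) = Mul(1045, Pow(Rational(68, 29), -1)) = Mul(1045, Rational(29, 68)) = Rational(30305, 68)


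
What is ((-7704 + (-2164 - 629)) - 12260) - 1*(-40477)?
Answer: 17720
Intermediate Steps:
((-7704 + (-2164 - 629)) - 12260) - 1*(-40477) = ((-7704 - 2793) - 12260) + 40477 = (-10497 - 12260) + 40477 = -22757 + 40477 = 17720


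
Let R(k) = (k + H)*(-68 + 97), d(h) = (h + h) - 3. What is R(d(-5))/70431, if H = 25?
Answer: 116/23477 ≈ 0.0049410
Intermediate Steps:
d(h) = -3 + 2*h (d(h) = 2*h - 3 = -3 + 2*h)
R(k) = 725 + 29*k (R(k) = (k + 25)*(-68 + 97) = (25 + k)*29 = 725 + 29*k)
R(d(-5))/70431 = (725 + 29*(-3 + 2*(-5)))/70431 = (725 + 29*(-3 - 10))*(1/70431) = (725 + 29*(-13))*(1/70431) = (725 - 377)*(1/70431) = 348*(1/70431) = 116/23477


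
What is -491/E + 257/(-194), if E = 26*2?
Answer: -54309/5044 ≈ -10.767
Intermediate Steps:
E = 52
-491/E + 257/(-194) = -491/52 + 257/(-194) = -491*1/52 + 257*(-1/194) = -491/52 - 257/194 = -54309/5044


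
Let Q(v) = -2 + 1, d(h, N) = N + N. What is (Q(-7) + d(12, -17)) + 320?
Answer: 285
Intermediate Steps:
d(h, N) = 2*N
Q(v) = -1
(Q(-7) + d(12, -17)) + 320 = (-1 + 2*(-17)) + 320 = (-1 - 34) + 320 = -35 + 320 = 285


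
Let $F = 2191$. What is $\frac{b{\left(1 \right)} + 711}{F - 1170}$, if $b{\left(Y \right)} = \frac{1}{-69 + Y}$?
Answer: $\frac{48347}{69428} \approx 0.69636$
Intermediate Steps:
$\frac{b{\left(1 \right)} + 711}{F - 1170} = \frac{\frac{1}{-69 + 1} + 711}{2191 - 1170} = \frac{\frac{1}{-68} + 711}{1021} = \left(- \frac{1}{68} + 711\right) \frac{1}{1021} = \frac{48347}{68} \cdot \frac{1}{1021} = \frac{48347}{69428}$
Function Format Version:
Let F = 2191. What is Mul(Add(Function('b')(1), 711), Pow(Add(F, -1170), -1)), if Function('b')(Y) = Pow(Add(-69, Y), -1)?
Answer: Rational(48347, 69428) ≈ 0.69636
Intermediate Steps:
Mul(Add(Function('b')(1), 711), Pow(Add(F, -1170), -1)) = Mul(Add(Pow(Add(-69, 1), -1), 711), Pow(Add(2191, -1170), -1)) = Mul(Add(Pow(-68, -1), 711), Pow(1021, -1)) = Mul(Add(Rational(-1, 68), 711), Rational(1, 1021)) = Mul(Rational(48347, 68), Rational(1, 1021)) = Rational(48347, 69428)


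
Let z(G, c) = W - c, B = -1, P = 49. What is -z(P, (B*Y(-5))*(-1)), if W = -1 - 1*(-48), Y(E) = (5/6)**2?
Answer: -1667/36 ≈ -46.306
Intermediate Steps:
Y(E) = 25/36 (Y(E) = (5*(1/6))**2 = (5/6)**2 = 25/36)
W = 47 (W = -1 + 48 = 47)
z(G, c) = 47 - c
-z(P, (B*Y(-5))*(-1)) = -(47 - (-1*25/36)*(-1)) = -(47 - (-25)*(-1)/36) = -(47 - 1*25/36) = -(47 - 25/36) = -1*1667/36 = -1667/36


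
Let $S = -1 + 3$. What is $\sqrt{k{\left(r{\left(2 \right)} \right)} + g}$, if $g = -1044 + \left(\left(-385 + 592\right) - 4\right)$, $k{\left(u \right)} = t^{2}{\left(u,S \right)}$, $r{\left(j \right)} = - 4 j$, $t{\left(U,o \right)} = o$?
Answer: $3 i \sqrt{93} \approx 28.931 i$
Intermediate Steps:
$S = 2$
$k{\left(u \right)} = 4$ ($k{\left(u \right)} = 2^{2} = 4$)
$g = -841$ ($g = -1044 + \left(207 - 4\right) = -1044 + 203 = -841$)
$\sqrt{k{\left(r{\left(2 \right)} \right)} + g} = \sqrt{4 - 841} = \sqrt{-837} = 3 i \sqrt{93}$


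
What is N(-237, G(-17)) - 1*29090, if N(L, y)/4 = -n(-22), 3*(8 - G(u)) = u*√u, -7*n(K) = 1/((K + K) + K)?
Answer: -6719792/231 ≈ -29090.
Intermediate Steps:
n(K) = -1/(21*K) (n(K) = -1/(7*((K + K) + K)) = -1/(7*(2*K + K)) = -1/(3*K)/7 = -1/(21*K))
G(u) = 8 - u^(3/2)/3 (G(u) = 8 - u*√u/3 = 8 - u^(3/2)/3)
N(L, y) = -2/231 (N(L, y) = 4*(-(-1)/(21*(-22))) = 4*(-(-1)*(-1)/(21*22)) = 4*(-1*1/462) = 4*(-1/462) = -2/231)
N(-237, G(-17)) - 1*29090 = -2/231 - 1*29090 = -2/231 - 29090 = -6719792/231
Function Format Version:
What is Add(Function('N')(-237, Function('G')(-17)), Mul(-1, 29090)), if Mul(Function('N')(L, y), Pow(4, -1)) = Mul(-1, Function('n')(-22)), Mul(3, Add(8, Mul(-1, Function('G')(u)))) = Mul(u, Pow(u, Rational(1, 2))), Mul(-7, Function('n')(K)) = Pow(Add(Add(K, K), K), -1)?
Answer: Rational(-6719792, 231) ≈ -29090.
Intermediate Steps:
Function('n')(K) = Mul(Rational(-1, 21), Pow(K, -1)) (Function('n')(K) = Mul(Rational(-1, 7), Pow(Add(Add(K, K), K), -1)) = Mul(Rational(-1, 7), Pow(Add(Mul(2, K), K), -1)) = Mul(Rational(-1, 7), Pow(Mul(3, K), -1)) = Mul(Rational(-1, 7), Mul(Rational(1, 3), Pow(K, -1))) = Mul(Rational(-1, 21), Pow(K, -1)))
Function('G')(u) = Add(8, Mul(Rational(-1, 3), Pow(u, Rational(3, 2)))) (Function('G')(u) = Add(8, Mul(Rational(-1, 3), Mul(u, Pow(u, Rational(1, 2))))) = Add(8, Mul(Rational(-1, 3), Pow(u, Rational(3, 2)))))
Function('N')(L, y) = Rational(-2, 231) (Function('N')(L, y) = Mul(4, Mul(-1, Mul(Rational(-1, 21), Pow(-22, -1)))) = Mul(4, Mul(-1, Mul(Rational(-1, 21), Rational(-1, 22)))) = Mul(4, Mul(-1, Rational(1, 462))) = Mul(4, Rational(-1, 462)) = Rational(-2, 231))
Add(Function('N')(-237, Function('G')(-17)), Mul(-1, 29090)) = Add(Rational(-2, 231), Mul(-1, 29090)) = Add(Rational(-2, 231), -29090) = Rational(-6719792, 231)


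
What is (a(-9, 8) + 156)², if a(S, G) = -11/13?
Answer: 4068289/169 ≈ 24073.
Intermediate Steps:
a(S, G) = -11/13 (a(S, G) = -11*1/13 = -11/13)
(a(-9, 8) + 156)² = (-11/13 + 156)² = (2017/13)² = 4068289/169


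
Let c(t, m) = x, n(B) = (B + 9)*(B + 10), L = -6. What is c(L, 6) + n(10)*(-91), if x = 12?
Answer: -34568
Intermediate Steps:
n(B) = (9 + B)*(10 + B)
c(t, m) = 12
c(L, 6) + n(10)*(-91) = 12 + (90 + 10**2 + 19*10)*(-91) = 12 + (90 + 100 + 190)*(-91) = 12 + 380*(-91) = 12 - 34580 = -34568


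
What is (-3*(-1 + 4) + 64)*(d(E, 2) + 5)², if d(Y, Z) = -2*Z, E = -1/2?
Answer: 55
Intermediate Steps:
E = -½ (E = -1*½ = -½ ≈ -0.50000)
(-3*(-1 + 4) + 64)*(d(E, 2) + 5)² = (-3*(-1 + 4) + 64)*(-2*2 + 5)² = (-3*3 + 64)*(-4 + 5)² = (-9 + 64)*1² = 55*1 = 55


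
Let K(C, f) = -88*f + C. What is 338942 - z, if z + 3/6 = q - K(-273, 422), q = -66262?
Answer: 735591/2 ≈ 3.6780e+5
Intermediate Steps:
K(C, f) = C - 88*f
z = -57707/2 (z = -1/2 + (-66262 - (-273 - 88*422)) = -1/2 + (-66262 - (-273 - 37136)) = -1/2 + (-66262 - 1*(-37409)) = -1/2 + (-66262 + 37409) = -1/2 - 28853 = -57707/2 ≈ -28854.)
338942 - z = 338942 - 1*(-57707/2) = 338942 + 57707/2 = 735591/2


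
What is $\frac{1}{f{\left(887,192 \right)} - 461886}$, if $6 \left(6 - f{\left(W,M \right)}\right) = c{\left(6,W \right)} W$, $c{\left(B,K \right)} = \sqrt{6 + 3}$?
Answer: $- \frac{2}{924647} \approx -2.163 \cdot 10^{-6}$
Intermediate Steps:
$c{\left(B,K \right)} = 3$ ($c{\left(B,K \right)} = \sqrt{9} = 3$)
$f{\left(W,M \right)} = 6 - \frac{W}{2}$ ($f{\left(W,M \right)} = 6 - \frac{3 W}{6} = 6 - \frac{W}{2}$)
$\frac{1}{f{\left(887,192 \right)} - 461886} = \frac{1}{\left(6 - \frac{887}{2}\right) - 461886} = \frac{1}{- \frac{875}{2} - 461886} = \frac{1}{- \frac{924647}{2}} = - \frac{2}{924647}$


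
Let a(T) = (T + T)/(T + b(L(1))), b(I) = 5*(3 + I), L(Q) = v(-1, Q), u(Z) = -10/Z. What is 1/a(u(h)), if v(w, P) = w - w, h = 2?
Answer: -1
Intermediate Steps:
v(w, P) = 0
L(Q) = 0
b(I) = 15 + 5*I
a(T) = 2*T/(15 + T) (a(T) = (T + T)/(T + (15 + 5*0)) = (2*T)/(T + (15 + 0)) = (2*T)/(T + 15) = (2*T)/(15 + T) = 2*T/(15 + T))
1/a(u(h)) = 1/(2*(-10/2)/(15 - 10/2)) = 1/(2*(-10*½)/(15 - 10*½)) = 1/(2*(-5)/(15 - 5)) = 1/(2*(-5)/10) = 1/(2*(-5)*(⅒)) = 1/(-1) = -1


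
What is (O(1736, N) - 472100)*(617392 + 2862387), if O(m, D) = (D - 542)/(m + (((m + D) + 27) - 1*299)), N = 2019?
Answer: -8573787192698517/5219 ≈ -1.6428e+12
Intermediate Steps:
O(m, D) = (-542 + D)/(-272 + D + 2*m) (O(m, D) = (-542 + D)/(m + (((D + m) + 27) - 299)) = (-542 + D)/(m + ((27 + D + m) - 299)) = (-542 + D)/(m + (-272 + D + m)) = (-542 + D)/(-272 + D + 2*m))
(O(1736, N) - 472100)*(617392 + 2862387) = ((-542 + 2019)/(-272 + 2019 + 2*1736) - 472100)*(617392 + 2862387) = (1477/(-272 + 2019 + 3472) - 472100)*3479779 = (1477/5219 - 472100)*3479779 = -2463888423/5219*3479779 = -8573787192698517/5219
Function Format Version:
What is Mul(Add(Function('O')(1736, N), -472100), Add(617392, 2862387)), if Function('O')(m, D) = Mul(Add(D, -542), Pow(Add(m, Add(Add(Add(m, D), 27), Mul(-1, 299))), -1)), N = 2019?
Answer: Rational(-8573787192698517, 5219) ≈ -1.6428e+12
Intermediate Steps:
Function('O')(m, D) = Mul(Pow(Add(-272, D, Mul(2, m)), -1), Add(-542, D)) (Function('O')(m, D) = Mul(Add(-542, D), Pow(Add(m, Add(Add(Add(D, m), 27), -299)), -1)) = Mul(Add(-542, D), Pow(Add(m, Add(Add(27, D, m), -299)), -1)) = Mul(Add(-542, D), Pow(Add(m, Add(-272, D, m)), -1)) = Mul(Add(-542, D), Pow(Add(-272, D, Mul(2, m)), -1)) = Mul(Pow(Add(-272, D, Mul(2, m)), -1), Add(-542, D)))
Mul(Add(Function('O')(1736, N), -472100), Add(617392, 2862387)) = Mul(Add(Mul(Pow(Add(-272, 2019, Mul(2, 1736)), -1), Add(-542, 2019)), -472100), Add(617392, 2862387)) = Mul(Add(Mul(Pow(Add(-272, 2019, 3472), -1), 1477), -472100), 3479779) = Mul(Add(Mul(Pow(5219, -1), 1477), -472100), 3479779) = Mul(Add(Mul(Rational(1, 5219), 1477), -472100), 3479779) = Mul(Add(Rational(1477, 5219), -472100), 3479779) = Mul(Rational(-2463888423, 5219), 3479779) = Rational(-8573787192698517, 5219)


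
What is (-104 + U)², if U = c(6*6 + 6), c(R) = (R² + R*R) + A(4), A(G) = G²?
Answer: 11833600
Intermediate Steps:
c(R) = 16 + 2*R² (c(R) = (R² + R*R) + 4² = (R² + R²) + 16 = 2*R² + 16 = 16 + 2*R²)
U = 3544 (U = 16 + 2*(6*6 + 6)² = 16 + 2*(36 + 6)² = 16 + 2*42² = 16 + 2*1764 = 16 + 3528 = 3544)
(-104 + U)² = (-104 + 3544)² = 3440² = 11833600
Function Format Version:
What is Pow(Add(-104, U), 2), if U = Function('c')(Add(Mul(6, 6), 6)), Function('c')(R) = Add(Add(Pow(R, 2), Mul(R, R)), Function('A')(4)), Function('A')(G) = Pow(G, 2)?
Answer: 11833600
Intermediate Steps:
Function('c')(R) = Add(16, Mul(2, Pow(R, 2))) (Function('c')(R) = Add(Add(Pow(R, 2), Mul(R, R)), Pow(4, 2)) = Add(Add(Pow(R, 2), Pow(R, 2)), 16) = Add(Mul(2, Pow(R, 2)), 16) = Add(16, Mul(2, Pow(R, 2))))
U = 3544 (U = Add(16, Mul(2, Pow(Add(Mul(6, 6), 6), 2))) = Add(16, Mul(2, Pow(Add(36, 6), 2))) = Add(16, Mul(2, Pow(42, 2))) = Add(16, Mul(2, 1764)) = Add(16, 3528) = 3544)
Pow(Add(-104, U), 2) = Pow(Add(-104, 3544), 2) = Pow(3440, 2) = 11833600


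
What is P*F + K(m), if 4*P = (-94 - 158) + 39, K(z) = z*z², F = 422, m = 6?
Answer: -44511/2 ≈ -22256.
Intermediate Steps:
K(z) = z³
P = -213/4 (P = ((-94 - 158) + 39)/4 = (-252 + 39)/4 = (¼)*(-213) = -213/4 ≈ -53.250)
P*F + K(m) = -213/4*422 + 6³ = -44943/2 + 216 = -44511/2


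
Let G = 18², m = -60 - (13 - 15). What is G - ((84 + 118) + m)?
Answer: 180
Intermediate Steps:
m = -58 (m = -60 - 1*(-2) = -60 + 2 = -58)
G = 324
G - ((84 + 118) + m) = 324 - ((84 + 118) - 58) = 324 - (202 - 58) = 324 - 1*144 = 324 - 144 = 180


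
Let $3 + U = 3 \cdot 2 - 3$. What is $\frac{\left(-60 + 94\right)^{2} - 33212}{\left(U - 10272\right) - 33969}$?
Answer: $\frac{32056}{44241} \approx 0.72458$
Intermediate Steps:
$U = 0$ ($U = -3 + \left(3 \cdot 2 - 3\right) = -3 + \left(6 - 3\right) = -3 + 3 = 0$)
$\frac{\left(-60 + 94\right)^{2} - 33212}{\left(U - 10272\right) - 33969} = \frac{\left(-60 + 94\right)^{2} - 33212}{\left(0 - 10272\right) - 33969} = \frac{34^{2} - 33212}{\left(0 - 10272\right) - 33969} = \frac{1156 - 33212}{-10272 - 33969} = - \frac{32056}{-44241} = \left(-32056\right) \left(- \frac{1}{44241}\right) = \frac{32056}{44241}$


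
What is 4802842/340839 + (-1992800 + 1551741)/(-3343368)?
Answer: 5402666120119/379850068584 ≈ 14.223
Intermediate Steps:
4802842/340839 + (-1992800 + 1551741)/(-3343368) = 4802842*(1/340839) - 441059*(-1/3343368) = 4802842/340839 + 441059/3343368 = 5402666120119/379850068584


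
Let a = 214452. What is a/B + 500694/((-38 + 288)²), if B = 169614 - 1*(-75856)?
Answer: 6815430309/767093750 ≈ 8.8847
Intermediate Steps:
B = 245470 (B = 169614 + 75856 = 245470)
a/B + 500694/((-38 + 288)²) = 214452/245470 + 500694/((-38 + 288)²) = 214452*(1/245470) + 500694/(250²) = 107226/122735 + 500694/62500 = 107226/122735 + 500694*(1/62500) = 107226/122735 + 250347/31250 = 6815430309/767093750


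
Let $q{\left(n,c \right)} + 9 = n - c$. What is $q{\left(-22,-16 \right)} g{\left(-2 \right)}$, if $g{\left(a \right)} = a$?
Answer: $30$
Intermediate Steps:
$q{\left(n,c \right)} = -9 + n - c$ ($q{\left(n,c \right)} = -9 - \left(c - n\right) = -9 + n - c$)
$q{\left(-22,-16 \right)} g{\left(-2 \right)} = \left(-9 - 22 - -16\right) \left(-2\right) = \left(-9 - 22 + 16\right) \left(-2\right) = \left(-15\right) \left(-2\right) = 30$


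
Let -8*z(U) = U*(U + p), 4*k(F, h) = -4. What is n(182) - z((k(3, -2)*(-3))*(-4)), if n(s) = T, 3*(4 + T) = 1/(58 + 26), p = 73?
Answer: -24065/252 ≈ -95.496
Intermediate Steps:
k(F, h) = -1 (k(F, h) = (1/4)*(-4) = -1)
z(U) = -U*(73 + U)/8 (z(U) = -U*(U + 73)/8 = -U*(73 + U)/8)
T = -1007/252 (T = -4 + 1/(3*(58 + 26)) = -4 + (1/3)/84 = -4 + (1/3)*(1/84) = -4 + 1/252 = -1007/252 ≈ -3.9960)
n(s) = -1007/252
n(182) - z((k(3, -2)*(-3))*(-4)) = -1007/252 - (-1)*-1*(-3)*(-4)*(73 - 1*(-3)*(-4))/8 = -1007/252 - (-1)*3*(-4)*(73 + 3*(-4))/8 = -1007/252 - (-1)*(-12)*(73 - 12)/8 = -1007/252 - (-1)*(-12)*61/8 = -1007/252 - 1*183/2 = -1007/252 - 183/2 = -24065/252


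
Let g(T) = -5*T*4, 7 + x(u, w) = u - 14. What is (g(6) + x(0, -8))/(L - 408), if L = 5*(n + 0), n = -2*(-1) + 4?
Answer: 47/126 ≈ 0.37302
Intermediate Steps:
x(u, w) = -21 + u (x(u, w) = -7 + (u - 14) = -7 + (-14 + u) = -21 + u)
g(T) = -20*T
n = 6 (n = 2 + 4 = 6)
L = 30 (L = 5*(6 + 0) = 5*6 = 30)
(g(6) + x(0, -8))/(L - 408) = (-20*6 + (-21 + 0))/(30 - 408) = (-120 - 21)/(-378) = -141*(-1/378) = 47/126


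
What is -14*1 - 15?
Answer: -29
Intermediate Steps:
-14*1 - 15 = -14 - 15 = -29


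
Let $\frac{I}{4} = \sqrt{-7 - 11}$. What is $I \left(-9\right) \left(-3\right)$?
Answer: $324 i \sqrt{2} \approx 458.21 i$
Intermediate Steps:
$I = 12 i \sqrt{2}$ ($I = 4 \sqrt{-7 - 11} = 4 \sqrt{-18} = 4 \cdot 3 i \sqrt{2} = 12 i \sqrt{2} \approx 16.971 i$)
$I \left(-9\right) \left(-3\right) = 12 i \sqrt{2} \left(-9\right) \left(-3\right) = - 108 i \sqrt{2} \left(-3\right) = 324 i \sqrt{2}$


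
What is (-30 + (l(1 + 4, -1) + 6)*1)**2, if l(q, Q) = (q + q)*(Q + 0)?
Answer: 1156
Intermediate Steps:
l(q, Q) = 2*Q*q (l(q, Q) = (2*q)*Q = 2*Q*q)
(-30 + (l(1 + 4, -1) + 6)*1)**2 = (-30 + (2*(-1)*(1 + 4) + 6)*1)**2 = (-30 + (2*(-1)*5 + 6)*1)**2 = (-30 + (-10 + 6)*1)**2 = (-30 - 4*1)**2 = (-30 - 4)**2 = (-34)**2 = 1156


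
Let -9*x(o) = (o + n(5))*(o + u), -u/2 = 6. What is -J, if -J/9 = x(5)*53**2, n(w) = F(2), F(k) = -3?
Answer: 39326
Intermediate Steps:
u = -12 (u = -2*6 = -12)
n(w) = -3
x(o) = -(-12 + o)*(-3 + o)/9 (x(o) = -(o - 3)*(o - 12)/9 = -(-3 + o)*(-12 + o)/9 = -(-12 + o)*(-3 + o)/9)
J = -39326 (J = -9*(-4 - 1/9*5**2 + (5/3)*5)*53**2 = -9*(-4 - 1/9*25 + 25/3)*2809 = -9*(-4 - 25/9 + 25/3)*2809 = -14*2809 = -9*39326/9 = -39326)
-J = -1*(-39326) = 39326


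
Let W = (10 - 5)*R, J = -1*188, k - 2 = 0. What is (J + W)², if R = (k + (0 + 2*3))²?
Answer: 17424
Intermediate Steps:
k = 2 (k = 2 + 0 = 2)
R = 64 (R = (2 + (0 + 2*3))² = (2 + (0 + 6))² = (2 + 6)² = 8² = 64)
J = -188
W = 320 (W = (10 - 5)*64 = 5*64 = 320)
(J + W)² = (-188 + 320)² = 132² = 17424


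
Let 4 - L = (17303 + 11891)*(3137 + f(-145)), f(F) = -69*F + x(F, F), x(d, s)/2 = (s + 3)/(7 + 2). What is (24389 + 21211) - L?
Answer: 3445127200/9 ≈ 3.8279e+8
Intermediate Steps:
x(d, s) = 2/3 + 2*s/9 (x(d, s) = 2*((s + 3)/(7 + 2)) = 2*((3 + s)/9) = 2*((3 + s)*(1/9)) = 2*(1/3 + s/9) = 2/3 + 2*s/9)
f(F) = 2/3 - 619*F/9 (f(F) = -69*F + (2/3 + 2*F/9) = 2/3 - 619*F/9)
L = -3444716800/9 (L = 4 - (17303 + 11891)*(3137 + (2/3 - 619/9*(-145))) = 4 - 29194*(3137 + (2/3 + 89755/9)) = 4 - 29194*(3137 + 89761/9) = 4 - 29194*117994/9 = 4 - 1*3444716836/9 = 4 - 3444716836/9 = -3444716800/9 ≈ -3.8275e+8)
(24389 + 21211) - L = (24389 + 21211) - 1*(-3444716800/9) = 45600 + 3444716800/9 = 3445127200/9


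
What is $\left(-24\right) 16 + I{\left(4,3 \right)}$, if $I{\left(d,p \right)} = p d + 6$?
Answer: $-366$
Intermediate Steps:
$I{\left(d,p \right)} = 6 + d p$ ($I{\left(d,p \right)} = d p + 6 = 6 + d p$)
$\left(-24\right) 16 + I{\left(4,3 \right)} = \left(-24\right) 16 + \left(6 + 4 \cdot 3\right) = -384 + \left(6 + 12\right) = -384 + 18 = -366$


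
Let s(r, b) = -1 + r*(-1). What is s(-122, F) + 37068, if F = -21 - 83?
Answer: 37189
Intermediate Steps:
F = -104
s(r, b) = -1 - r
s(-122, F) + 37068 = (-1 - 1*(-122)) + 37068 = (-1 + 122) + 37068 = 121 + 37068 = 37189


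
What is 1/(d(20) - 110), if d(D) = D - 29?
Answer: -1/119 ≈ -0.0084034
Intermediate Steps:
d(D) = -29 + D
1/(d(20) - 110) = 1/((-29 + 20) - 110) = 1/(-9 - 110) = 1/(-119) = -1/119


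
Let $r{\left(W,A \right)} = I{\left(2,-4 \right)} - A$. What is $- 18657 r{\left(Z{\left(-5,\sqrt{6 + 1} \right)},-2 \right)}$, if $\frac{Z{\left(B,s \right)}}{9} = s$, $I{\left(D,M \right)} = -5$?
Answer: $55971$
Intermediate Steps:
$Z{\left(B,s \right)} = 9 s$
$r{\left(W,A \right)} = -5 - A$
$- 18657 r{\left(Z{\left(-5,\sqrt{6 + 1} \right)},-2 \right)} = - 18657 \left(-5 - -2\right) = - 18657 \left(-5 + 2\right) = \left(-18657\right) \left(-3\right) = 55971$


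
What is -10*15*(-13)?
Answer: 1950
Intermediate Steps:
-10*15*(-13) = -150*(-13) = 1950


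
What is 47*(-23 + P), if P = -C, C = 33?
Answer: -2632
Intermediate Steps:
P = -33 (P = -1*33 = -33)
47*(-23 + P) = 47*(-23 - 33) = 47*(-56) = -2632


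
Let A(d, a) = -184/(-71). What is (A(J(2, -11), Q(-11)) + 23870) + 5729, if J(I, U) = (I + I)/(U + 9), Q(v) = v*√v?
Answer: 2101713/71 ≈ 29602.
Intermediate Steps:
Q(v) = v^(3/2)
J(I, U) = 2*I/(9 + U) (J(I, U) = (2*I)/(9 + U) = 2*I/(9 + U))
A(d, a) = 184/71 (A(d, a) = -184*(-1/71) = 184/71)
(A(J(2, -11), Q(-11)) + 23870) + 5729 = (184/71 + 23870) + 5729 = 1694954/71 + 5729 = 2101713/71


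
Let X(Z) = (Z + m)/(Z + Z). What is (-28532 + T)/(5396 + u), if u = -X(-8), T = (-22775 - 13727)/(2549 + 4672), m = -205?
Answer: -3297057184/621894183 ≈ -5.3016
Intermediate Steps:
T = -36502/7221 ≈ -5.0550
X(Z) = (-205 + Z)/(2*Z) (X(Z) = (Z - 205)/(Z + Z) = (-205 + Z)/((2*Z)) = (-205 + Z)*(1/(2*Z)) = (-205 + Z)/(2*Z))
u = -213/16 (u = -(-205 - 8)/(2*(-8)) = -(-1)*(-213)/(2*8) = -1*213/16 = -213/16 ≈ -13.313)
(-28532 + T)/(5396 + u) = (-28532 - 36502/7221)/(5396 - 213/16) = -206066074/(7221*86123/16) = -206066074/7221*16/86123 = -3297057184/621894183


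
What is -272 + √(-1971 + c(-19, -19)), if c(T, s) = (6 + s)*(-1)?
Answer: -272 + I*√1958 ≈ -272.0 + 44.249*I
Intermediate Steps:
c(T, s) = -6 - s
-272 + √(-1971 + c(-19, -19)) = -272 + √(-1971 + (-6 - 1*(-19))) = -272 + √(-1971 + (-6 + 19)) = -272 + √(-1971 + 13) = -272 + √(-1958) = -272 + I*√1958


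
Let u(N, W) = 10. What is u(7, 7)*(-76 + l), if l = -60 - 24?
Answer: -1600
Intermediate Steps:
l = -84
u(7, 7)*(-76 + l) = 10*(-76 - 84) = 10*(-160) = -1600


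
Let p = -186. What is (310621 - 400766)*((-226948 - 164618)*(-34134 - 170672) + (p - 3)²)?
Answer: -7229187462307965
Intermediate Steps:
(310621 - 400766)*((-226948 - 164618)*(-34134 - 170672) + (p - 3)²) = (310621 - 400766)*((-226948 - 164618)*(-34134 - 170672) + (-186 - 3)²) = -90145*(-391566*(-204806) + (-189)²) = -90145*(80195066196 + 35721) = -90145*80195101917 = -7229187462307965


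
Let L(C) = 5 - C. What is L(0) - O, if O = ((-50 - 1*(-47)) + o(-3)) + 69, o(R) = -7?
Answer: -54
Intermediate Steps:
O = 59 (O = ((-50 - 1*(-47)) - 7) + 69 = ((-50 + 47) - 7) + 69 = (-3 - 7) + 69 = -10 + 69 = 59)
L(0) - O = (5 - 1*0) - 1*59 = (5 + 0) - 59 = 5 - 59 = -54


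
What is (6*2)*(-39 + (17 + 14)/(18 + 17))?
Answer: -16008/35 ≈ -457.37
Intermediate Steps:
(6*2)*(-39 + (17 + 14)/(18 + 17)) = 12*(-39 + 31/35) = 12*(-1334/35) = -16008/35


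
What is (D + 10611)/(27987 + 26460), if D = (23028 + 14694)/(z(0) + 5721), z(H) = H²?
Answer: 20247751/103830429 ≈ 0.19501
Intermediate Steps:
D = 12574/1907 (D = (23028 + 14694)/(0² + 5721) = 37722/(0 + 5721) = 37722/5721 = 37722*(1/5721) = 12574/1907 ≈ 6.5936)
(D + 10611)/(27987 + 26460) = (12574/1907 + 10611)/(27987 + 26460) = (20247751/1907)/54447 = (20247751/1907)*(1/54447) = 20247751/103830429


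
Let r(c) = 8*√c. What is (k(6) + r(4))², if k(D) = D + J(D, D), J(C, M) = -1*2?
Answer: 400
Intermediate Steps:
J(C, M) = -2
k(D) = -2 + D (k(D) = D - 2 = -2 + D)
(k(6) + r(4))² = ((-2 + 6) + 8*√4)² = (4 + 8*2)² = (4 + 16)² = 20² = 400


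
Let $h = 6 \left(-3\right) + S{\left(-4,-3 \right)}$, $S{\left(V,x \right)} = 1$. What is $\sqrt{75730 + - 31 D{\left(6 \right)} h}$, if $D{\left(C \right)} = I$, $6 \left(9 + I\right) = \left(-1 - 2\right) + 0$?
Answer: $\frac{\sqrt{282894}}{2} \approx 265.94$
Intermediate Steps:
$I = - \frac{19}{2}$ ($I = -9 + \frac{\left(-1 - 2\right) + 0}{6} = -9 + \frac{-3 + 0}{6} = -9 + \frac{1}{6} \left(-3\right) = -9 - \frac{1}{2} = - \frac{19}{2} \approx -9.5$)
$D{\left(C \right)} = - \frac{19}{2}$
$h = -17$ ($h = 6 \left(-3\right) + 1 = -18 + 1 = -17$)
$\sqrt{75730 + - 31 D{\left(6 \right)} h} = \sqrt{75730 + \left(-31\right) \left(- \frac{19}{2}\right) \left(-17\right)} = \sqrt{75730 + \frac{589}{2} \left(-17\right)} = \sqrt{75730 - \frac{10013}{2}} = \sqrt{\frac{141447}{2}} = \frac{\sqrt{282894}}{2}$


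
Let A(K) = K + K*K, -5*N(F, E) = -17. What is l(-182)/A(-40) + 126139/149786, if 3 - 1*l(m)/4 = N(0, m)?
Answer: 9448903/11233950 ≈ 0.84110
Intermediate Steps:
N(F, E) = 17/5 (N(F, E) = -⅕*(-17) = 17/5)
l(m) = -8/5 (l(m) = 12 - 4*17/5 = 12 - 68/5 = -8/5)
A(K) = K + K²
l(-182)/A(-40) + 126139/149786 = -8*(-1/(40*(1 - 40)))/5 + 126139/149786 = -8/(5*((-40*(-39)))) + 126139*(1/149786) = -8/5/1560 + 9703/11522 = -8/5*1/1560 + 9703/11522 = -1/975 + 9703/11522 = 9448903/11233950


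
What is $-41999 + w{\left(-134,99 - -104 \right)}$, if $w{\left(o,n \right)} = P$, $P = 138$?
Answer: $-41861$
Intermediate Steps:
$w{\left(o,n \right)} = 138$
$-41999 + w{\left(-134,99 - -104 \right)} = -41999 + 138 = -41861$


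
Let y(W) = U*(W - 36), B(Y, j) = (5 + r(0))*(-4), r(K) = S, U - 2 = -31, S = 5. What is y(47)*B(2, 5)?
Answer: 12760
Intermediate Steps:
U = -29 (U = 2 - 31 = -29)
r(K) = 5
B(Y, j) = -40 (B(Y, j) = (5 + 5)*(-4) = 10*(-4) = -40)
y(W) = 1044 - 29*W (y(W) = -29*(W - 36) = -29*(-36 + W) = 1044 - 29*W)
y(47)*B(2, 5) = (1044 - 29*47)*(-40) = (1044 - 1363)*(-40) = -319*(-40) = 12760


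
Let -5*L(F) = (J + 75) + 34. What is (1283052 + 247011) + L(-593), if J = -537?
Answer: 7650743/5 ≈ 1.5301e+6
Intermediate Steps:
L(F) = 428/5 (L(F) = -((-537 + 75) + 34)/5 = -(-462 + 34)/5 = -1/5*(-428) = 428/5)
(1283052 + 247011) + L(-593) = (1283052 + 247011) + 428/5 = 1530063 + 428/5 = 7650743/5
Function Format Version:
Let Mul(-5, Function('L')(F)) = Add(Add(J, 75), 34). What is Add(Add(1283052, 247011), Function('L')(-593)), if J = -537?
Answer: Rational(7650743, 5) ≈ 1.5301e+6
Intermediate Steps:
Function('L')(F) = Rational(428, 5) (Function('L')(F) = Mul(Rational(-1, 5), Add(Add(-537, 75), 34)) = Mul(Rational(-1, 5), Add(-462, 34)) = Mul(Rational(-1, 5), -428) = Rational(428, 5))
Add(Add(1283052, 247011), Function('L')(-593)) = Add(Add(1283052, 247011), Rational(428, 5)) = Add(1530063, Rational(428, 5)) = Rational(7650743, 5)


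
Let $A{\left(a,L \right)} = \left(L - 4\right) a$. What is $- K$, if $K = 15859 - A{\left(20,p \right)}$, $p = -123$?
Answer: $-18399$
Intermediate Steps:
$A{\left(a,L \right)} = a \left(-4 + L\right)$ ($A{\left(a,L \right)} = \left(-4 + L\right) a = a \left(-4 + L\right)$)
$K = 18399$ ($K = 15859 - 20 \left(-4 - 123\right) = 15859 - 20 \left(-127\right) = 15859 - -2540 = 15859 + 2540 = 18399$)
$- K = \left(-1\right) 18399 = -18399$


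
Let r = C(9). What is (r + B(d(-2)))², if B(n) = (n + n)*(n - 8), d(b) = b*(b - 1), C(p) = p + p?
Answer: 36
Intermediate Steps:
C(p) = 2*p
r = 18 (r = 2*9 = 18)
d(b) = b*(-1 + b)
B(n) = 2*n*(-8 + n) (B(n) = (2*n)*(-8 + n) = 2*n*(-8 + n))
(r + B(d(-2)))² = (18 + 2*(-2*(-1 - 2))*(-8 - 2*(-1 - 2)))² = (18 + 2*(-2*(-3))*(-8 - 2*(-3)))² = (18 + 2*6*(-8 + 6))² = (18 + 2*6*(-2))² = (18 - 24)² = (-6)² = 36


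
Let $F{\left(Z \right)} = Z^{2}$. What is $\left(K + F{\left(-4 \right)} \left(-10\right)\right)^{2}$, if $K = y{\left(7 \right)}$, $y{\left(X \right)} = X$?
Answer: $23409$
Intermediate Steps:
$K = 7$
$\left(K + F{\left(-4 \right)} \left(-10\right)\right)^{2} = \left(7 + \left(-4\right)^{2} \left(-10\right)\right)^{2} = \left(7 + 16 \left(-10\right)\right)^{2} = \left(7 - 160\right)^{2} = \left(-153\right)^{2} = 23409$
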